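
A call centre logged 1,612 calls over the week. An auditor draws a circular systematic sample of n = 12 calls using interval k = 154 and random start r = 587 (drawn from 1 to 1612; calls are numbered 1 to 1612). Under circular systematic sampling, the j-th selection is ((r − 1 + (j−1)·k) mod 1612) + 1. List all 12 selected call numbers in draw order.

Selection 1: 587
Selection 2: 587 + 154 = 741
Selection 3: 741 + 154 = 895
Selection 4: 895 + 154 = 1049
Selection 5: 1049 + 154 = 1203
Selection 6: 1203 + 154 = 1357
Selection 7: 1357 + 154 = 1511
Selection 8: 1511 + 154 = 1665 → 1665 − 1612 = 53
Selection 9: 53 + 154 = 207
Selection 10: 207 + 154 = 361
Selection 11: 361 + 154 = 515
Selection 12: 515 + 154 = 669

587, 741, 895, 1049, 1203, 1357, 1511, 53, 207, 361, 515, 669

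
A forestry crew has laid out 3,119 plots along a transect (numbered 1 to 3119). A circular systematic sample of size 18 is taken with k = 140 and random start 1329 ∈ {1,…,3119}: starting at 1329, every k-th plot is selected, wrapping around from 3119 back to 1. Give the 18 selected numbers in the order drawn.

1329, 1469, 1609, 1749, 1889, 2029, 2169, 2309, 2449, 2589, 2729, 2869, 3009, 30, 170, 310, 450, 590

Selection 1: 1329
Selection 2: 1329 + 140 = 1469
Selection 3: 1469 + 140 = 1609
Selection 4: 1609 + 140 = 1749
Selection 5: 1749 + 140 = 1889
Selection 6: 1889 + 140 = 2029
Selection 7: 2029 + 140 = 2169
Selection 8: 2169 + 140 = 2309
Selection 9: 2309 + 140 = 2449
Selection 10: 2449 + 140 = 2589
Selection 11: 2589 + 140 = 2729
Selection 12: 2729 + 140 = 2869
Selection 13: 2869 + 140 = 3009
Selection 14: 3009 + 140 = 3149 → 3149 − 3119 = 30
Selection 15: 30 + 140 = 170
Selection 16: 170 + 140 = 310
Selection 17: 310 + 140 = 450
Selection 18: 450 + 140 = 590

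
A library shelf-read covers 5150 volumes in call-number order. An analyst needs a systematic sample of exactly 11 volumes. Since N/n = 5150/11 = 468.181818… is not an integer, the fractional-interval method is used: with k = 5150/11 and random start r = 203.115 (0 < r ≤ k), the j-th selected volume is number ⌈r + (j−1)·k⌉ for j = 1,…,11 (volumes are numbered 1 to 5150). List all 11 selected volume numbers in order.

j=1: r + 0k = 203.115 → ⌈·⌉ = 204
j=2: r + 1k = 671.296818… → ⌈·⌉ = 672
j=3: r + 2k = 1139.478636… → ⌈·⌉ = 1140
j=4: r + 3k = 1607.660454… → ⌈·⌉ = 1608
j=5: r + 4k = 2075.842272… → ⌈·⌉ = 2076
j=6: r + 5k = 2544.024090… → ⌈·⌉ = 2545
j=7: r + 6k = 3012.205909… → ⌈·⌉ = 3013
j=8: r + 7k = 3480.387727… → ⌈·⌉ = 3481
j=9: r + 8k = 3948.569545… → ⌈·⌉ = 3949
j=10: r + 9k = 4416.751363… → ⌈·⌉ = 4417
j=11: r + 10k = 4884.933181… → ⌈·⌉ = 4885

204, 672, 1140, 1608, 2076, 2545, 3013, 3481, 3949, 4417, 4885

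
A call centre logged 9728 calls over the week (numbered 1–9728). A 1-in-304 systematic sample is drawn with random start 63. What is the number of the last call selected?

k = 304
32nd selection = r + (32−1)·k = 63 + 31×304 = 63 + 9424 = 9487

9487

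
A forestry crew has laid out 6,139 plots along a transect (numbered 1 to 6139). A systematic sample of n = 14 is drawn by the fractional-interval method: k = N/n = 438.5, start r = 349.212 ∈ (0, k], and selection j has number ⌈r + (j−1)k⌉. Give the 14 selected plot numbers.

j=1: r + 0k = 349.212 → ⌈·⌉ = 350
j=2: r + 1k = 787.712 → ⌈·⌉ = 788
j=3: r + 2k = 1226.212 → ⌈·⌉ = 1227
j=4: r + 3k = 1664.712 → ⌈·⌉ = 1665
j=5: r + 4k = 2103.212 → ⌈·⌉ = 2104
j=6: r + 5k = 2541.712 → ⌈·⌉ = 2542
j=7: r + 6k = 2980.212 → ⌈·⌉ = 2981
j=8: r + 7k = 3418.712 → ⌈·⌉ = 3419
j=9: r + 8k = 3857.212 → ⌈·⌉ = 3858
j=10: r + 9k = 4295.712 → ⌈·⌉ = 4296
j=11: r + 10k = 4734.212 → ⌈·⌉ = 4735
j=12: r + 11k = 5172.712 → ⌈·⌉ = 5173
j=13: r + 12k = 5611.212 → ⌈·⌉ = 5612
j=14: r + 13k = 6049.712 → ⌈·⌉ = 6050

350, 788, 1227, 1665, 2104, 2542, 2981, 3419, 3858, 4296, 4735, 5173, 5612, 6050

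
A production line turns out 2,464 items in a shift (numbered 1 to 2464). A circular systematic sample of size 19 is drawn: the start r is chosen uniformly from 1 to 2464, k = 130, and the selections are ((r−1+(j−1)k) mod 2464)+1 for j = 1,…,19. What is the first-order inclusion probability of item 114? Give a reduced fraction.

19/2464

For each position j, as r ranges over 1…2464 the j-th selection hits every item exactly once, so item 114 is selected for exactly 19 of the 2464 starts.
Inclusion probability = 19/2464.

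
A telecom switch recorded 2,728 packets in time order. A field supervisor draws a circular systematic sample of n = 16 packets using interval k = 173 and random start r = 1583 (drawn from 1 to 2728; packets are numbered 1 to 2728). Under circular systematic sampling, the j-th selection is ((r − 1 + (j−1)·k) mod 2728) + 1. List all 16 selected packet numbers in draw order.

1583, 1756, 1929, 2102, 2275, 2448, 2621, 66, 239, 412, 585, 758, 931, 1104, 1277, 1450

Selection 1: 1583
Selection 2: 1583 + 173 = 1756
Selection 3: 1756 + 173 = 1929
Selection 4: 1929 + 173 = 2102
Selection 5: 2102 + 173 = 2275
Selection 6: 2275 + 173 = 2448
Selection 7: 2448 + 173 = 2621
Selection 8: 2621 + 173 = 2794 → 2794 − 2728 = 66
Selection 9: 66 + 173 = 239
Selection 10: 239 + 173 = 412
Selection 11: 412 + 173 = 585
Selection 12: 585 + 173 = 758
Selection 13: 758 + 173 = 931
Selection 14: 931 + 173 = 1104
Selection 15: 1104 + 173 = 1277
Selection 16: 1277 + 173 = 1450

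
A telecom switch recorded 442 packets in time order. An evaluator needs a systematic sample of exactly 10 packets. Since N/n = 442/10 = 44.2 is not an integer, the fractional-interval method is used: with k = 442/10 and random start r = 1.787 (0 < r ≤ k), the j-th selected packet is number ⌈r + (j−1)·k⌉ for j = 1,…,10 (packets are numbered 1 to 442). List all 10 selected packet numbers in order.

j=1: r + 0k = 1.787 → ⌈·⌉ = 2
j=2: r + 1k = 45.987 → ⌈·⌉ = 46
j=3: r + 2k = 90.187 → ⌈·⌉ = 91
j=4: r + 3k = 134.387 → ⌈·⌉ = 135
j=5: r + 4k = 178.587 → ⌈·⌉ = 179
j=6: r + 5k = 222.787 → ⌈·⌉ = 223
j=7: r + 6k = 266.987 → ⌈·⌉ = 267
j=8: r + 7k = 311.187 → ⌈·⌉ = 312
j=9: r + 8k = 355.387 → ⌈·⌉ = 356
j=10: r + 9k = 399.587 → ⌈·⌉ = 400

2, 46, 91, 135, 179, 223, 267, 312, 356, 400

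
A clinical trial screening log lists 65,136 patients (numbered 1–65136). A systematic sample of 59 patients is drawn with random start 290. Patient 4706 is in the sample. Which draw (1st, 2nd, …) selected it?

k = 65136/59 = 1104
position = (4706 − 290)/1104 + 1 = 4416/1104 + 1 = 4 + 1 = 5

5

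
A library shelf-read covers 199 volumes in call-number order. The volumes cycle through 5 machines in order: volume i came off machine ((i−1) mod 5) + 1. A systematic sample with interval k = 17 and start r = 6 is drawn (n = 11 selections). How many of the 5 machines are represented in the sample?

5

Consecutive selections differ by k = 17, so their machine numbers differ by 17 mod 5 = 2.
gcd(17, 5) = 1, so the sample visits 5/1 = 5 distinct residues mod 5.
Start 6 is machine 1; the machines hit are 1, 2, 3, 4, 5.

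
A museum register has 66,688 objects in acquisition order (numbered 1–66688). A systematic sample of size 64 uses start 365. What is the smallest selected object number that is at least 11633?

k = 66688/64 = 1042
Steps past start: ⌈(11633 − 365)/1042⌉ = ⌈11268/1042⌉ = 11
Selected object: 365 + 11×1042 = 11827

11827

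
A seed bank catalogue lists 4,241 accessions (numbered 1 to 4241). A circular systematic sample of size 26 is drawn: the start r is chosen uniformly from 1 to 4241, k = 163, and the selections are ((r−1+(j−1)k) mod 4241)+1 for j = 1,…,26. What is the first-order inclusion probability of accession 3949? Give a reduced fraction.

26/4241

For each position j, as r ranges over 1…4241 the j-th selection hits every accession exactly once, so accession 3949 is selected for exactly 26 of the 4241 starts.
Inclusion probability = 26/4241.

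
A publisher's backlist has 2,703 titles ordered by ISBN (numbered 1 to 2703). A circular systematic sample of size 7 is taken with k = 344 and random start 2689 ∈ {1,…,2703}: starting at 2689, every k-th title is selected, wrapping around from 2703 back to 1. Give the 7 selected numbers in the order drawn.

Selection 1: 2689
Selection 2: 2689 + 344 = 3033 → 3033 − 2703 = 330
Selection 3: 330 + 344 = 674
Selection 4: 674 + 344 = 1018
Selection 5: 1018 + 344 = 1362
Selection 6: 1362 + 344 = 1706
Selection 7: 1706 + 344 = 2050

2689, 330, 674, 1018, 1362, 1706, 2050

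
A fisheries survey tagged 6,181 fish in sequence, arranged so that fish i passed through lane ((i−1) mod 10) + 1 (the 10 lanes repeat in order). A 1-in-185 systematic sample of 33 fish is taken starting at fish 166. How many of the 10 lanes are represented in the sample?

2

Consecutive selections differ by k = 185, so their lane numbers differ by 185 mod 10 = 5.
gcd(185, 10) = 5, so the sample visits 10/5 = 2 distinct residues mod 10.
Start 166 is lane 6; the lanes hit are 1, 6.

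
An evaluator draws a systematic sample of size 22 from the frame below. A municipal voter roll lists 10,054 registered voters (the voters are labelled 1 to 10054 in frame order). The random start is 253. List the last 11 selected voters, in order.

k = N/n = 10054/22 = 457
12th selection = 253 + 11×457 = 5280
13th: 5280 + 457 = 5737
14th: 5737 + 457 = 6194
15th: 6194 + 457 = 6651
16th: 6651 + 457 = 7108
17th: 7108 + 457 = 7565
18th: 7565 + 457 = 8022
19th: 8022 + 457 = 8479
20th: 8479 + 457 = 8936
21st: 8936 + 457 = 9393
22nd: 9393 + 457 = 9850

5280, 5737, 6194, 6651, 7108, 7565, 8022, 8479, 8936, 9393, 9850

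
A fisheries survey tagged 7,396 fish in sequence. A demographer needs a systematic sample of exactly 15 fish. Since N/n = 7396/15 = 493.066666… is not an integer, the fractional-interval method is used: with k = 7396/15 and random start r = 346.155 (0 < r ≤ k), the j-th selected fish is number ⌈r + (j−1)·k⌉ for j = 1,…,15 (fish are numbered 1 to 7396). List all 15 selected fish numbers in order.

j=1: r + 0k = 346.155 → ⌈·⌉ = 347
j=2: r + 1k = 839.221666… → ⌈·⌉ = 840
j=3: r + 2k = 1332.288333… → ⌈·⌉ = 1333
j=4: r + 3k = 1825.355 → ⌈·⌉ = 1826
j=5: r + 4k = 2318.421666… → ⌈·⌉ = 2319
j=6: r + 5k = 2811.488333… → ⌈·⌉ = 2812
j=7: r + 6k = 3304.555 → ⌈·⌉ = 3305
j=8: r + 7k = 3797.621666… → ⌈·⌉ = 3798
j=9: r + 8k = 4290.688333… → ⌈·⌉ = 4291
j=10: r + 9k = 4783.755 → ⌈·⌉ = 4784
j=11: r + 10k = 5276.821666… → ⌈·⌉ = 5277
j=12: r + 11k = 5769.888333… → ⌈·⌉ = 5770
j=13: r + 12k = 6262.955 → ⌈·⌉ = 6263
j=14: r + 13k = 6756.021666… → ⌈·⌉ = 6757
j=15: r + 14k = 7249.088333… → ⌈·⌉ = 7250

347, 840, 1333, 1826, 2319, 2812, 3305, 3798, 4291, 4784, 5277, 5770, 6263, 6757, 7250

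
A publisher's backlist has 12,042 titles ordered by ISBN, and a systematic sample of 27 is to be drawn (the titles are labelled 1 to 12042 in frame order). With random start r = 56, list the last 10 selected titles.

k = N/n = 12042/27 = 446
18th selection = 56 + 17×446 = 7638
19th: 7638 + 446 = 8084
20th: 8084 + 446 = 8530
21st: 8530 + 446 = 8976
22nd: 8976 + 446 = 9422
23rd: 9422 + 446 = 9868
24th: 9868 + 446 = 10314
25th: 10314 + 446 = 10760
26th: 10760 + 446 = 11206
27th: 11206 + 446 = 11652

7638, 8084, 8530, 8976, 9422, 9868, 10314, 10760, 11206, 11652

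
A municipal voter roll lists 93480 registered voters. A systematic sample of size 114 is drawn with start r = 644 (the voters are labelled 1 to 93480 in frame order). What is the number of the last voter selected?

93304

k = 93480/114 = 820
114th selection = r + (114−1)·k = 644 + 113×820 = 644 + 92660 = 93304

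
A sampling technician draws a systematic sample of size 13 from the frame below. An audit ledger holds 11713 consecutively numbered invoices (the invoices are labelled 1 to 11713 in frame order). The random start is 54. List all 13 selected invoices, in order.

k = N/n = 11713/13 = 901
invoice 1: 54
invoice 2: 54 + 901 = 955
invoice 3: 955 + 901 = 1856
invoice 4: 1856 + 901 = 2757
invoice 5: 2757 + 901 = 3658
invoice 6: 3658 + 901 = 4559
invoice 7: 4559 + 901 = 5460
invoice 8: 5460 + 901 = 6361
invoice 9: 6361 + 901 = 7262
invoice 10: 7262 + 901 = 8163
invoice 11: 8163 + 901 = 9064
invoice 12: 9064 + 901 = 9965
invoice 13: 9965 + 901 = 10866

54, 955, 1856, 2757, 3658, 4559, 5460, 6361, 7262, 8163, 9064, 9965, 10866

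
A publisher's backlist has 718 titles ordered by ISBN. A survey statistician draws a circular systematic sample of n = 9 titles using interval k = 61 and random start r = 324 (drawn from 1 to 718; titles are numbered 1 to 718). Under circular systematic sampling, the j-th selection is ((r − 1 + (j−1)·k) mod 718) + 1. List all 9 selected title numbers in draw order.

Selection 1: 324
Selection 2: 324 + 61 = 385
Selection 3: 385 + 61 = 446
Selection 4: 446 + 61 = 507
Selection 5: 507 + 61 = 568
Selection 6: 568 + 61 = 629
Selection 7: 629 + 61 = 690
Selection 8: 690 + 61 = 751 → 751 − 718 = 33
Selection 9: 33 + 61 = 94

324, 385, 446, 507, 568, 629, 690, 33, 94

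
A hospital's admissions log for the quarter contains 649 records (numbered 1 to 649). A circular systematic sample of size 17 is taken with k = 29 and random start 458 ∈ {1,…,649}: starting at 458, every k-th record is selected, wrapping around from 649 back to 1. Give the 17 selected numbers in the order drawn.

Selection 1: 458
Selection 2: 458 + 29 = 487
Selection 3: 487 + 29 = 516
Selection 4: 516 + 29 = 545
Selection 5: 545 + 29 = 574
Selection 6: 574 + 29 = 603
Selection 7: 603 + 29 = 632
Selection 8: 632 + 29 = 661 → 661 − 649 = 12
Selection 9: 12 + 29 = 41
Selection 10: 41 + 29 = 70
Selection 11: 70 + 29 = 99
Selection 12: 99 + 29 = 128
Selection 13: 128 + 29 = 157
Selection 14: 157 + 29 = 186
Selection 15: 186 + 29 = 215
Selection 16: 215 + 29 = 244
Selection 17: 244 + 29 = 273

458, 487, 516, 545, 574, 603, 632, 12, 41, 70, 99, 128, 157, 186, 215, 244, 273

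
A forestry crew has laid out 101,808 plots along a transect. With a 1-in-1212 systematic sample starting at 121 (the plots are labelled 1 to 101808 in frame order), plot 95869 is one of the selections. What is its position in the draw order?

k = 1212
position = (95869 − 121)/1212 + 1 = 95748/1212 + 1 = 79 + 1 = 80

80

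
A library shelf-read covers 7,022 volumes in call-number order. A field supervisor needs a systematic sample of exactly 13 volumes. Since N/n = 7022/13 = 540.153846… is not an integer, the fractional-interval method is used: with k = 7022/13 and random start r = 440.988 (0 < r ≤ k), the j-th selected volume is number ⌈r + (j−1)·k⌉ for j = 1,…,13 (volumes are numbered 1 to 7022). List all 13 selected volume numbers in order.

441, 982, 1522, 2062, 2602, 3142, 3682, 4223, 4763, 5303, 5843, 6383, 6923

j=1: r + 0k = 440.988 → ⌈·⌉ = 441
j=2: r + 1k = 981.141846… → ⌈·⌉ = 982
j=3: r + 2k = 1521.295692… → ⌈·⌉ = 1522
j=4: r + 3k = 2061.449538… → ⌈·⌉ = 2062
j=5: r + 4k = 2601.603384… → ⌈·⌉ = 2602
j=6: r + 5k = 3141.757230… → ⌈·⌉ = 3142
j=7: r + 6k = 3681.911076… → ⌈·⌉ = 3682
j=8: r + 7k = 4222.064923… → ⌈·⌉ = 4223
j=9: r + 8k = 4762.218769… → ⌈·⌉ = 4763
j=10: r + 9k = 5302.372615… → ⌈·⌉ = 5303
j=11: r + 10k = 5842.526461… → ⌈·⌉ = 5843
j=12: r + 11k = 6382.680307… → ⌈·⌉ = 6383
j=13: r + 12k = 6922.834153… → ⌈·⌉ = 6923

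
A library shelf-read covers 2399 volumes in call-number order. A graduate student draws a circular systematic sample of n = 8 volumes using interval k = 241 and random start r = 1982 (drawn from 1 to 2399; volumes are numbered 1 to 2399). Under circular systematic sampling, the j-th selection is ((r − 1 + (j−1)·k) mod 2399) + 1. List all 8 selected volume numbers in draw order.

1982, 2223, 65, 306, 547, 788, 1029, 1270

Selection 1: 1982
Selection 2: 1982 + 241 = 2223
Selection 3: 2223 + 241 = 2464 → 2464 − 2399 = 65
Selection 4: 65 + 241 = 306
Selection 5: 306 + 241 = 547
Selection 6: 547 + 241 = 788
Selection 7: 788 + 241 = 1029
Selection 8: 1029 + 241 = 1270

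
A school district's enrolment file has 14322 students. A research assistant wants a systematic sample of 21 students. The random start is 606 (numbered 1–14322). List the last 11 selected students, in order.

k = N/n = 14322/21 = 682
11th selection = 606 + 10×682 = 7426
12th: 7426 + 682 = 8108
13th: 8108 + 682 = 8790
14th: 8790 + 682 = 9472
15th: 9472 + 682 = 10154
16th: 10154 + 682 = 10836
17th: 10836 + 682 = 11518
18th: 11518 + 682 = 12200
19th: 12200 + 682 = 12882
20th: 12882 + 682 = 13564
21st: 13564 + 682 = 14246

7426, 8108, 8790, 9472, 10154, 10836, 11518, 12200, 12882, 13564, 14246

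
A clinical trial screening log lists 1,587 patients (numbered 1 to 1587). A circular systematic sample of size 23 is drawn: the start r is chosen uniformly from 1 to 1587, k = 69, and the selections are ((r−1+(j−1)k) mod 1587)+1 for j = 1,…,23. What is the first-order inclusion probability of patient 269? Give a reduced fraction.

For each position j, as r ranges over 1…1587 the j-th selection hits every patient exactly once, so patient 269 is selected for exactly 23 of the 1587 starts.
Inclusion probability = 23/1587 = 1/69.

1/69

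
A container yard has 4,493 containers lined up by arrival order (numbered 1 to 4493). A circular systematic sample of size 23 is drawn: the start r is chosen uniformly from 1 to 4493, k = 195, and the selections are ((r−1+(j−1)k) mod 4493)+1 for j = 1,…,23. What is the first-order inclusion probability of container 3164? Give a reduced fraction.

For each position j, as r ranges over 1…4493 the j-th selection hits every container exactly once, so container 3164 is selected for exactly 23 of the 4493 starts.
Inclusion probability = 23/4493.

23/4493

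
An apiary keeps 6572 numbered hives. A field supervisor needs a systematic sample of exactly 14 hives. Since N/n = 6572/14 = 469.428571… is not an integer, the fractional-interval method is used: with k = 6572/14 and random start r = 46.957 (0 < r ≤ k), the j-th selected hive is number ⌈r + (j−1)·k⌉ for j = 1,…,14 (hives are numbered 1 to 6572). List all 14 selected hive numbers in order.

47, 517, 986, 1456, 1925, 2395, 2864, 3333, 3803, 4272, 4742, 5211, 5681, 6150

j=1: r + 0k = 46.957 → ⌈·⌉ = 47
j=2: r + 1k = 516.385571… → ⌈·⌉ = 517
j=3: r + 2k = 985.814142… → ⌈·⌉ = 986
j=4: r + 3k = 1455.242714… → ⌈·⌉ = 1456
j=5: r + 4k = 1924.671285… → ⌈·⌉ = 1925
j=6: r + 5k = 2394.099857… → ⌈·⌉ = 2395
j=7: r + 6k = 2863.528428… → ⌈·⌉ = 2864
j=8: r + 7k = 3332.957 → ⌈·⌉ = 3333
j=9: r + 8k = 3802.385571… → ⌈·⌉ = 3803
j=10: r + 9k = 4271.814142… → ⌈·⌉ = 4272
j=11: r + 10k = 4741.242714… → ⌈·⌉ = 4742
j=12: r + 11k = 5210.671285… → ⌈·⌉ = 5211
j=13: r + 12k = 5680.099857… → ⌈·⌉ = 5681
j=14: r + 13k = 6149.528428… → ⌈·⌉ = 6150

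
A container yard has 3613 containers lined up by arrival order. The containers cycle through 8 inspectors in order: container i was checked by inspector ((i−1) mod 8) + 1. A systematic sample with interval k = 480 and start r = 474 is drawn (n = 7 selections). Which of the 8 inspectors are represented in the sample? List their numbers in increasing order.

Consecutive selections differ by k = 480, so their inspector numbers differ by 480 mod 8 = 0.
gcd(480, 8) = 8, so the sample visits 8/8 = 1 distinct residues mod 8.
Start 474 is inspector 2; the inspectors hit are 2.

2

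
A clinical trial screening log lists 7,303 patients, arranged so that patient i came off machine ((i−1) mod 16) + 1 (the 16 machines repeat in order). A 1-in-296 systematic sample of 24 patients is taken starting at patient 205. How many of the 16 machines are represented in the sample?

Consecutive selections differ by k = 296, so their machine numbers differ by 296 mod 16 = 8.
gcd(296, 16) = 8, so the sample visits 16/8 = 2 distinct residues mod 16.
Start 205 is machine 13; the machines hit are 5, 13.

2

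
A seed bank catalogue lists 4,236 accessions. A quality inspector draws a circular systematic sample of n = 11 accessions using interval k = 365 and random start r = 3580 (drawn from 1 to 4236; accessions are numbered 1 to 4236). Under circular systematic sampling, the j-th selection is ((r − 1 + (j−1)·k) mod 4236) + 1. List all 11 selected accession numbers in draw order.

3580, 3945, 74, 439, 804, 1169, 1534, 1899, 2264, 2629, 2994

Selection 1: 3580
Selection 2: 3580 + 365 = 3945
Selection 3: 3945 + 365 = 4310 → 4310 − 4236 = 74
Selection 4: 74 + 365 = 439
Selection 5: 439 + 365 = 804
Selection 6: 804 + 365 = 1169
Selection 7: 1169 + 365 = 1534
Selection 8: 1534 + 365 = 1899
Selection 9: 1899 + 365 = 2264
Selection 10: 2264 + 365 = 2629
Selection 11: 2629 + 365 = 2994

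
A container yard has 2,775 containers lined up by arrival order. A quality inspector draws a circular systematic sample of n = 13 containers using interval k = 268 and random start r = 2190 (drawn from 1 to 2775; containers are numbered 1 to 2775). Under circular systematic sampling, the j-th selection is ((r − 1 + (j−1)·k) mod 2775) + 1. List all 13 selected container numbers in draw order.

Selection 1: 2190
Selection 2: 2190 + 268 = 2458
Selection 3: 2458 + 268 = 2726
Selection 4: 2726 + 268 = 2994 → 2994 − 2775 = 219
Selection 5: 219 + 268 = 487
Selection 6: 487 + 268 = 755
Selection 7: 755 + 268 = 1023
Selection 8: 1023 + 268 = 1291
Selection 9: 1291 + 268 = 1559
Selection 10: 1559 + 268 = 1827
Selection 11: 1827 + 268 = 2095
Selection 12: 2095 + 268 = 2363
Selection 13: 2363 + 268 = 2631

2190, 2458, 2726, 219, 487, 755, 1023, 1291, 1559, 1827, 2095, 2363, 2631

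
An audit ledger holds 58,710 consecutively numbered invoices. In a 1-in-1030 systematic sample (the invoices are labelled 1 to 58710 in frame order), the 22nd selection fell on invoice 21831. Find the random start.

201

k = 1030
r = 21831 − (22−1)×1030 = 21831 − 21630 = 201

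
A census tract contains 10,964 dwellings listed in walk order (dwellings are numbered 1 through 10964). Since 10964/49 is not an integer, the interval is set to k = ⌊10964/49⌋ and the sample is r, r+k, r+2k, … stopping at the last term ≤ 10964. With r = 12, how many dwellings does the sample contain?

50

k = ⌊10964/49⌋ = 223
Achieved size = ⌊(10964 − 12)/223⌋ + 1 = ⌊10952/223⌋ + 1 = 49 + 1 = 50
(last selection: 12 + 49×223 = 10939 ≤ 10964; next would be 11162 > 10964)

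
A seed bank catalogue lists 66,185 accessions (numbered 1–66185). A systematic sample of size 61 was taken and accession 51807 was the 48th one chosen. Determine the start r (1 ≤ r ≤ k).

812

k = 66185/61 = 1085
r = 51807 − (48−1)×1085 = 51807 − 50995 = 812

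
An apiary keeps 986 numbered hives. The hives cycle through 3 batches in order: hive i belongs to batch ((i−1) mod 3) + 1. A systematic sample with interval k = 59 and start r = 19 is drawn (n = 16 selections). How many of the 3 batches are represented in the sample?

Consecutive selections differ by k = 59, so their batch numbers differ by 59 mod 3 = 2.
gcd(59, 3) = 1, so the sample visits 3/1 = 3 distinct residues mod 3.
Start 19 is batch 1; the batches hit are 1, 2, 3.

3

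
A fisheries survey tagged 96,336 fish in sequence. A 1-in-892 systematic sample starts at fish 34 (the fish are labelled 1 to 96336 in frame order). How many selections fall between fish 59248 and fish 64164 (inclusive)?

k = 892
First selection ≥ 59248: 34 + ⌈(59248−34)/892⌉·892 = 34 + 67×892 = 59798
Last selection ≤ 64164: 34 + ⌊(64164−34)/892⌋·892 = 34 + 71×892 = 63366
Count = 71 − 67 + 1 = 5

5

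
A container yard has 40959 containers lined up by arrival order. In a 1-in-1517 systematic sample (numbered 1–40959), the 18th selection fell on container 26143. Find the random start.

k = 1517
r = 26143 − (18−1)×1517 = 26143 − 25789 = 354

354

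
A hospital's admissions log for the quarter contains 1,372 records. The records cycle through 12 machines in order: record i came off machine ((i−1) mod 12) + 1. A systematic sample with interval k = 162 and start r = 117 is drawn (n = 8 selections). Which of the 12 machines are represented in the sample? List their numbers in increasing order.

Consecutive selections differ by k = 162, so their machine numbers differ by 162 mod 12 = 6.
gcd(162, 12) = 6, so the sample visits 12/6 = 2 distinct residues mod 12.
Start 117 is machine 9; the machines hit are 3, 9.

3, 9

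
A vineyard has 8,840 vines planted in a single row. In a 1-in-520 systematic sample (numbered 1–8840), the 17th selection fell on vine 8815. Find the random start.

495

k = 520
r = 8815 − (17−1)×520 = 8815 − 8320 = 495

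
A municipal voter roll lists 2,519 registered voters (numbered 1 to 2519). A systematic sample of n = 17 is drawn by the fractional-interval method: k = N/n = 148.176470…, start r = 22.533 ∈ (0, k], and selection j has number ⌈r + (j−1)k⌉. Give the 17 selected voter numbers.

j=1: r + 0k = 22.533 → ⌈·⌉ = 23
j=2: r + 1k = 170.709470… → ⌈·⌉ = 171
j=3: r + 2k = 318.885941… → ⌈·⌉ = 319
j=4: r + 3k = 467.062411… → ⌈·⌉ = 468
j=5: r + 4k = 615.238882… → ⌈·⌉ = 616
j=6: r + 5k = 763.415352… → ⌈·⌉ = 764
j=7: r + 6k = 911.591823… → ⌈·⌉ = 912
j=8: r + 7k = 1059.768294… → ⌈·⌉ = 1060
j=9: r + 8k = 1207.944764… → ⌈·⌉ = 1208
j=10: r + 9k = 1356.121235… → ⌈·⌉ = 1357
j=11: r + 10k = 1504.297705… → ⌈·⌉ = 1505
j=12: r + 11k = 1652.474176… → ⌈·⌉ = 1653
j=13: r + 12k = 1800.650647… → ⌈·⌉ = 1801
j=14: r + 13k = 1948.827117… → ⌈·⌉ = 1949
j=15: r + 14k = 2097.003588… → ⌈·⌉ = 2098
j=16: r + 15k = 2245.180058… → ⌈·⌉ = 2246
j=17: r + 16k = 2393.356529… → ⌈·⌉ = 2394

23, 171, 319, 468, 616, 764, 912, 1060, 1208, 1357, 1505, 1653, 1801, 1949, 2098, 2246, 2394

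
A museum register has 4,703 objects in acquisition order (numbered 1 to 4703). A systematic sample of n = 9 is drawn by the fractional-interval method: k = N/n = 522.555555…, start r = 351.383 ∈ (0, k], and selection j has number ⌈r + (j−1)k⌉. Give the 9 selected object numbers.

j=1: r + 0k = 351.383 → ⌈·⌉ = 352
j=2: r + 1k = 873.938555… → ⌈·⌉ = 874
j=3: r + 2k = 1396.494111… → ⌈·⌉ = 1397
j=4: r + 3k = 1919.049666… → ⌈·⌉ = 1920
j=5: r + 4k = 2441.605222… → ⌈·⌉ = 2442
j=6: r + 5k = 2964.160777… → ⌈·⌉ = 2965
j=7: r + 6k = 3486.716333… → ⌈·⌉ = 3487
j=8: r + 7k = 4009.271888… → ⌈·⌉ = 4010
j=9: r + 8k = 4531.827444… → ⌈·⌉ = 4532

352, 874, 1397, 1920, 2442, 2965, 3487, 4010, 4532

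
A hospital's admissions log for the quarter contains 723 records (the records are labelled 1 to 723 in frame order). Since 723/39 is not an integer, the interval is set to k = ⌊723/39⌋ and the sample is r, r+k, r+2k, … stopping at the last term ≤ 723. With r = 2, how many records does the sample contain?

41

k = ⌊723/39⌋ = 18
Achieved size = ⌊(723 − 2)/18⌋ + 1 = ⌊721/18⌋ + 1 = 40 + 1 = 41
(last selection: 2 + 40×18 = 722 ≤ 723; next would be 740 > 723)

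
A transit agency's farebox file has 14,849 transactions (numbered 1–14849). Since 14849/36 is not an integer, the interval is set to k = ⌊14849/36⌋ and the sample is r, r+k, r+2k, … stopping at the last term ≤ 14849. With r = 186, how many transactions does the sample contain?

36

k = ⌊14849/36⌋ = 412
Achieved size = ⌊(14849 − 186)/412⌋ + 1 = ⌊14663/412⌋ + 1 = 35 + 1 = 36
(last selection: 186 + 35×412 = 14606 ≤ 14849; next would be 15018 > 14849)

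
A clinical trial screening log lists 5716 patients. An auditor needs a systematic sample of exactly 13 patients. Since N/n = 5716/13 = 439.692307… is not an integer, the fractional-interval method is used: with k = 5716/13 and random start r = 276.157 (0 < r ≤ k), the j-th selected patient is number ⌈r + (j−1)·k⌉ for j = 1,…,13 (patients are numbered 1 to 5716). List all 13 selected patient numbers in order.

277, 716, 1156, 1596, 2035, 2475, 2915, 3355, 3794, 4234, 4674, 5113, 5553

j=1: r + 0k = 276.157 → ⌈·⌉ = 277
j=2: r + 1k = 715.849307… → ⌈·⌉ = 716
j=3: r + 2k = 1155.541615… → ⌈·⌉ = 1156
j=4: r + 3k = 1595.233923… → ⌈·⌉ = 1596
j=5: r + 4k = 2034.926230… → ⌈·⌉ = 2035
j=6: r + 5k = 2474.618538… → ⌈·⌉ = 2475
j=7: r + 6k = 2914.310846… → ⌈·⌉ = 2915
j=8: r + 7k = 3354.003153… → ⌈·⌉ = 3355
j=9: r + 8k = 3793.695461… → ⌈·⌉ = 3794
j=10: r + 9k = 4233.387769… → ⌈·⌉ = 4234
j=11: r + 10k = 4673.080076… → ⌈·⌉ = 4674
j=12: r + 11k = 5112.772384… → ⌈·⌉ = 5113
j=13: r + 12k = 5552.464692… → ⌈·⌉ = 5553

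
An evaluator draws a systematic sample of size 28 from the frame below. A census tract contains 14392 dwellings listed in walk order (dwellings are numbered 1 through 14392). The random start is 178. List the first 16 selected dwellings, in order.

k = N/n = 14392/28 = 514
dwelling 1: 178
dwelling 2: 178 + 514 = 692
dwelling 3: 692 + 514 = 1206
dwelling 4: 1206 + 514 = 1720
dwelling 5: 1720 + 514 = 2234
dwelling 6: 2234 + 514 = 2748
dwelling 7: 2748 + 514 = 3262
dwelling 8: 3262 + 514 = 3776
dwelling 9: 3776 + 514 = 4290
dwelling 10: 4290 + 514 = 4804
dwelling 11: 4804 + 514 = 5318
dwelling 12: 5318 + 514 = 5832
dwelling 13: 5832 + 514 = 6346
dwelling 14: 6346 + 514 = 6860
dwelling 15: 6860 + 514 = 7374
dwelling 16: 7374 + 514 = 7888

178, 692, 1206, 1720, 2234, 2748, 3262, 3776, 4290, 4804, 5318, 5832, 6346, 6860, 7374, 7888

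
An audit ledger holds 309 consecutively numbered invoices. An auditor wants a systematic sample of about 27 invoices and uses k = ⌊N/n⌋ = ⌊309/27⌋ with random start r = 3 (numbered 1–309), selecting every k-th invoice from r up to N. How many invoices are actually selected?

28

k = ⌊309/27⌋ = 11
Achieved size = ⌊(309 − 3)/11⌋ + 1 = ⌊306/11⌋ + 1 = 27 + 1 = 28
(last selection: 3 + 27×11 = 300 ≤ 309; next would be 311 > 309)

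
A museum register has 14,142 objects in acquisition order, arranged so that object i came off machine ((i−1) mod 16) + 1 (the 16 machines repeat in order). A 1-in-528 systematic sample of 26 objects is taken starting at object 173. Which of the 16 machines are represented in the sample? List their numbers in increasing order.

Consecutive selections differ by k = 528, so their machine numbers differ by 528 mod 16 = 0.
gcd(528, 16) = 16, so the sample visits 16/16 = 1 distinct residues mod 16.
Start 173 is machine 13; the machines hit are 13.

13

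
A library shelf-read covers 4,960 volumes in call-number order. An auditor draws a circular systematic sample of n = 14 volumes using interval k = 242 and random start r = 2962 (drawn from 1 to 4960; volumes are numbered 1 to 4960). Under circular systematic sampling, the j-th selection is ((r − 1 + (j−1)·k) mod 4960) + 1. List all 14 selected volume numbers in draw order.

2962, 3204, 3446, 3688, 3930, 4172, 4414, 4656, 4898, 180, 422, 664, 906, 1148

Selection 1: 2962
Selection 2: 2962 + 242 = 3204
Selection 3: 3204 + 242 = 3446
Selection 4: 3446 + 242 = 3688
Selection 5: 3688 + 242 = 3930
Selection 6: 3930 + 242 = 4172
Selection 7: 4172 + 242 = 4414
Selection 8: 4414 + 242 = 4656
Selection 9: 4656 + 242 = 4898
Selection 10: 4898 + 242 = 5140 → 5140 − 4960 = 180
Selection 11: 180 + 242 = 422
Selection 12: 422 + 242 = 664
Selection 13: 664 + 242 = 906
Selection 14: 906 + 242 = 1148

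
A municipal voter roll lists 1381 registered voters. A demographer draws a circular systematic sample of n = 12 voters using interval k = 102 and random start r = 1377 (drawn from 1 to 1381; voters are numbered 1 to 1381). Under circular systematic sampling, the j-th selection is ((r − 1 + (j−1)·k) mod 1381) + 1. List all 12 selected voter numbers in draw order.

Selection 1: 1377
Selection 2: 1377 + 102 = 1479 → 1479 − 1381 = 98
Selection 3: 98 + 102 = 200
Selection 4: 200 + 102 = 302
Selection 5: 302 + 102 = 404
Selection 6: 404 + 102 = 506
Selection 7: 506 + 102 = 608
Selection 8: 608 + 102 = 710
Selection 9: 710 + 102 = 812
Selection 10: 812 + 102 = 914
Selection 11: 914 + 102 = 1016
Selection 12: 1016 + 102 = 1118

1377, 98, 200, 302, 404, 506, 608, 710, 812, 914, 1016, 1118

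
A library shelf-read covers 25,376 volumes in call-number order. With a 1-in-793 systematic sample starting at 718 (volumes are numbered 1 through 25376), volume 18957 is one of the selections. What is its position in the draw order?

24

k = 793
position = (18957 − 718)/793 + 1 = 18239/793 + 1 = 23 + 1 = 24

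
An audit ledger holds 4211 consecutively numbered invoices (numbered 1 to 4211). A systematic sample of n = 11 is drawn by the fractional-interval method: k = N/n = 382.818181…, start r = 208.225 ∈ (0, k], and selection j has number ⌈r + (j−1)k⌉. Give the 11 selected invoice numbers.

j=1: r + 0k = 208.225 → ⌈·⌉ = 209
j=2: r + 1k = 591.043181… → ⌈·⌉ = 592
j=3: r + 2k = 973.861363… → ⌈·⌉ = 974
j=4: r + 3k = 1356.679545… → ⌈·⌉ = 1357
j=5: r + 4k = 1739.497727… → ⌈·⌉ = 1740
j=6: r + 5k = 2122.315909… → ⌈·⌉ = 2123
j=7: r + 6k = 2505.134090… → ⌈·⌉ = 2506
j=8: r + 7k = 2887.952272… → ⌈·⌉ = 2888
j=9: r + 8k = 3270.770454… → ⌈·⌉ = 3271
j=10: r + 9k = 3653.588636… → ⌈·⌉ = 3654
j=11: r + 10k = 4036.406818… → ⌈·⌉ = 4037

209, 592, 974, 1357, 1740, 2123, 2506, 2888, 3271, 3654, 4037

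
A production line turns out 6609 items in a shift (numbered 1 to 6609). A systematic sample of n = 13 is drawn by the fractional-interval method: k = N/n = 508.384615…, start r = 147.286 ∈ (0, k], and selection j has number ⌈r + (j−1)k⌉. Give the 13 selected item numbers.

j=1: r + 0k = 147.286 → ⌈·⌉ = 148
j=2: r + 1k = 655.670615… → ⌈·⌉ = 656
j=3: r + 2k = 1164.055230… → ⌈·⌉ = 1165
j=4: r + 3k = 1672.439846… → ⌈·⌉ = 1673
j=5: r + 4k = 2180.824461… → ⌈·⌉ = 2181
j=6: r + 5k = 2689.209076… → ⌈·⌉ = 2690
j=7: r + 6k = 3197.593692… → ⌈·⌉ = 3198
j=8: r + 7k = 3705.978307… → ⌈·⌉ = 3706
j=9: r + 8k = 4214.362923… → ⌈·⌉ = 4215
j=10: r + 9k = 4722.747538… → ⌈·⌉ = 4723
j=11: r + 10k = 5231.132153… → ⌈·⌉ = 5232
j=12: r + 11k = 5739.516769… → ⌈·⌉ = 5740
j=13: r + 12k = 6247.901384… → ⌈·⌉ = 6248

148, 656, 1165, 1673, 2181, 2690, 3198, 3706, 4215, 4723, 5232, 5740, 6248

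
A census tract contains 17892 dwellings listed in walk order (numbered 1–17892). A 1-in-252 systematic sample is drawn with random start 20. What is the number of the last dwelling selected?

k = 252
71st selection = r + (71−1)·k = 20 + 70×252 = 20 + 17640 = 17660

17660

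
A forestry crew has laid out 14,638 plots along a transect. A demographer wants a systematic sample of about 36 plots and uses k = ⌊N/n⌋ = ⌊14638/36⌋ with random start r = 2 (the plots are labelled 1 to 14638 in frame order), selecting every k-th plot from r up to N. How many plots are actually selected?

k = ⌊14638/36⌋ = 406
Achieved size = ⌊(14638 − 2)/406⌋ + 1 = ⌊14636/406⌋ + 1 = 36 + 1 = 37
(last selection: 2 + 36×406 = 14618 ≤ 14638; next would be 15024 > 14638)

37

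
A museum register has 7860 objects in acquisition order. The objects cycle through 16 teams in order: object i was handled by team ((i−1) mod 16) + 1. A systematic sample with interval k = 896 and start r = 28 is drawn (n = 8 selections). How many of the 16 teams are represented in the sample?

Consecutive selections differ by k = 896, so their team numbers differ by 896 mod 16 = 0.
gcd(896, 16) = 16, so the sample visits 16/16 = 1 distinct residues mod 16.
Start 28 is team 12; the teams hit are 12.

1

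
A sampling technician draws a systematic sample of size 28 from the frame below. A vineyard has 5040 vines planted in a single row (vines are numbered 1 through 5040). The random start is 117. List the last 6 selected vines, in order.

4077, 4257, 4437, 4617, 4797, 4977

k = N/n = 5040/28 = 180
23rd selection = 117 + 22×180 = 4077
24th: 4077 + 180 = 4257
25th: 4257 + 180 = 4437
26th: 4437 + 180 = 4617
27th: 4617 + 180 = 4797
28th: 4797 + 180 = 4977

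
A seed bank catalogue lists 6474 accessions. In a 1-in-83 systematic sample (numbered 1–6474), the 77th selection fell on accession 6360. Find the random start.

k = 83
r = 6360 − (77−1)×83 = 6360 − 6308 = 52

52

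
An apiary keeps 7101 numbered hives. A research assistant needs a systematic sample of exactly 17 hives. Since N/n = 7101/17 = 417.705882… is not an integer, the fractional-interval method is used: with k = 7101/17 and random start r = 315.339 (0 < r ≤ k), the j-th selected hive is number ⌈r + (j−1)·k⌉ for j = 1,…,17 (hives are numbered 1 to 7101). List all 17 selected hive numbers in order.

316, 734, 1151, 1569, 1987, 2404, 2822, 3240, 3657, 4075, 4493, 4911, 5328, 5746, 6164, 6581, 6999

j=1: r + 0k = 315.339 → ⌈·⌉ = 316
j=2: r + 1k = 733.044882… → ⌈·⌉ = 734
j=3: r + 2k = 1150.750764… → ⌈·⌉ = 1151
j=4: r + 3k = 1568.456647… → ⌈·⌉ = 1569
j=5: r + 4k = 1986.162529… → ⌈·⌉ = 1987
j=6: r + 5k = 2403.868411… → ⌈·⌉ = 2404
j=7: r + 6k = 2821.574294… → ⌈·⌉ = 2822
j=8: r + 7k = 3239.280176… → ⌈·⌉ = 3240
j=9: r + 8k = 3656.986058… → ⌈·⌉ = 3657
j=10: r + 9k = 4074.691941… → ⌈·⌉ = 4075
j=11: r + 10k = 4492.397823… → ⌈·⌉ = 4493
j=12: r + 11k = 4910.103705… → ⌈·⌉ = 4911
j=13: r + 12k = 5327.809588… → ⌈·⌉ = 5328
j=14: r + 13k = 5745.515470… → ⌈·⌉ = 5746
j=15: r + 14k = 6163.221352… → ⌈·⌉ = 6164
j=16: r + 15k = 6580.927235… → ⌈·⌉ = 6581
j=17: r + 16k = 6998.633117… → ⌈·⌉ = 6999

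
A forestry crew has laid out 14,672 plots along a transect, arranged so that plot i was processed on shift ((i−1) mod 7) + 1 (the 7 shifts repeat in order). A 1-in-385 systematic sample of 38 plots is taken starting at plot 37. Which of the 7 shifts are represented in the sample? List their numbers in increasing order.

2

Consecutive selections differ by k = 385, so their shift numbers differ by 385 mod 7 = 0.
gcd(385, 7) = 7, so the sample visits 7/7 = 1 distinct residues mod 7.
Start 37 is shift 2; the shifts hit are 2.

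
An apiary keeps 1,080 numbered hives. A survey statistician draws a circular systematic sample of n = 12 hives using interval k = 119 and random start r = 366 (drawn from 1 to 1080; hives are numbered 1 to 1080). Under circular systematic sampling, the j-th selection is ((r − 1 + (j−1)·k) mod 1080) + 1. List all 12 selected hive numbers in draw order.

366, 485, 604, 723, 842, 961, 1080, 119, 238, 357, 476, 595

Selection 1: 366
Selection 2: 366 + 119 = 485
Selection 3: 485 + 119 = 604
Selection 4: 604 + 119 = 723
Selection 5: 723 + 119 = 842
Selection 6: 842 + 119 = 961
Selection 7: 961 + 119 = 1080
Selection 8: 1080 + 119 = 1199 → 1199 − 1080 = 119
Selection 9: 119 + 119 = 238
Selection 10: 238 + 119 = 357
Selection 11: 357 + 119 = 476
Selection 12: 476 + 119 = 595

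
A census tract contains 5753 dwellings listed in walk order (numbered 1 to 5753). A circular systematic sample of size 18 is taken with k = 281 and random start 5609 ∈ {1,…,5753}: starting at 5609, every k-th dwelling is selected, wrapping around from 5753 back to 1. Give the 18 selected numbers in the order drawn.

5609, 137, 418, 699, 980, 1261, 1542, 1823, 2104, 2385, 2666, 2947, 3228, 3509, 3790, 4071, 4352, 4633

Selection 1: 5609
Selection 2: 5609 + 281 = 5890 → 5890 − 5753 = 137
Selection 3: 137 + 281 = 418
Selection 4: 418 + 281 = 699
Selection 5: 699 + 281 = 980
Selection 6: 980 + 281 = 1261
Selection 7: 1261 + 281 = 1542
Selection 8: 1542 + 281 = 1823
Selection 9: 1823 + 281 = 2104
Selection 10: 2104 + 281 = 2385
Selection 11: 2385 + 281 = 2666
Selection 12: 2666 + 281 = 2947
Selection 13: 2947 + 281 = 3228
Selection 14: 3228 + 281 = 3509
Selection 15: 3509 + 281 = 3790
Selection 16: 3790 + 281 = 4071
Selection 17: 4071 + 281 = 4352
Selection 18: 4352 + 281 = 4633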